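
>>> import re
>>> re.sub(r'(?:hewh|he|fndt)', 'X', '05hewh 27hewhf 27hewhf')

'05X 27Xf 27Xf'

Alternation tries branches left to right and keeps the first one that lets the overall match succeed at that position.
Matches: at [2:6] → 'hewh'; at [9:13] → 'hewh'; at [17:21] → 'hewh'.
Each match is replaced by 'X'.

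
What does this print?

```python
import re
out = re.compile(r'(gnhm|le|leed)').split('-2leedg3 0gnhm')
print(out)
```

Alternation isn't longest-match — the leftmost alternative that fits at this position is chosen.
`re.split` interleaves the captured-group text with the surrounding fragments.

['-2', 'le', 'edg3 0', 'gnhm', '']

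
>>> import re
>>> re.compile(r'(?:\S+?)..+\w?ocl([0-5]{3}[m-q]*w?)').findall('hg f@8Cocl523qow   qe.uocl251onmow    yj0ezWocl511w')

['511w']

The pattern matches one or more of a non-whitespace character (lazy) (non-capturing group); then any character; then one or more of any character; then optionally a word character, then the literal 'ocl'; then exactly 3 of a character in [0-5], then zero or more of a character in [m-q], then optionally the literal 'w' (captured).
Walking the string: at [0:51] match 'hg f@8Cocl523qow   qe.uocl251onmow    yj0ezWocl511w', group 1 = '511w'.
With a single group, `findall` returns only what that group captured — 1 item.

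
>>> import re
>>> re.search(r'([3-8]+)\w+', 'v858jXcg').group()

'858jXcg'

Pattern: one or more of a character in [3-8] (captured); then one or more of a word character.
`search` walks the string left to right and returns the first match it finds.
The match spans [1:8] → '858jXcg'.
Captured: group 1 = '858'.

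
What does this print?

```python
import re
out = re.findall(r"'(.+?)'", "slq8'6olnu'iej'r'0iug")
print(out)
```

['6olnu', 'r']

Lazy quantifiers expand one character at a time until the remainder of the pattern can match.
`findall` collects group 1 from each match (2 total).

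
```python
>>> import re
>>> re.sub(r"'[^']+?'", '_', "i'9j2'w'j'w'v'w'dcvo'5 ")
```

Matches: at [1:6] → "'9j2'"; at [7:10] → "'j'"; at [11:14] → "'v'"; at [15:21] → "'dcvo'".
Each match is replaced by '_'.

'i_w_w_w_5 '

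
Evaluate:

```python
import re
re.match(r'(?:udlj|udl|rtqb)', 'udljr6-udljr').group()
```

`match` is anchored at position 0; if the pattern doesn't fit there, it returns None.
The match spans [0:4] → 'udlj'.

'udlj'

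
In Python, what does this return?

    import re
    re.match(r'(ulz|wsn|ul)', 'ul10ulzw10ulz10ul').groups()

`re.match` won't scan ahead — the pattern has to work from the very first character.
The match spans [0:2] → 'ul'.
Captured: group 1 = 'ul'.

('ul',)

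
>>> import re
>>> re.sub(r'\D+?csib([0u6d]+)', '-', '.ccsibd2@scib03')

'-2@scib03'

This matches one or more of a non-digit (lazy), then the literal 'cs', then the literal 'ib'; then one or more of one of [0u6d] (captured).
Matches: at [0:7] → '.ccsibd'.
`sub` substitutes '-' at each match site.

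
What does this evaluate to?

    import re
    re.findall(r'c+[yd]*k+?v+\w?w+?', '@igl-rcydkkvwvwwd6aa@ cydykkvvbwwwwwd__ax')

['cydkkvw', 'cydykkvvbw']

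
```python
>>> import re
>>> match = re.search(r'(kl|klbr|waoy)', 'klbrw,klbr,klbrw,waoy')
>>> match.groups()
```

`|` is ordered: at each position the engine commits to the first alternative that works.
`re.search` scans for the first position where the pattern succeeds.
The match spans [0:2] → 'kl'.
Captured: group 1 = 'kl'.

('kl',)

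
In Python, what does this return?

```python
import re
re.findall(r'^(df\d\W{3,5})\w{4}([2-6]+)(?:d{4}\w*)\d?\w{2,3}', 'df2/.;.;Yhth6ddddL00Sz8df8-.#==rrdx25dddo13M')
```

[('df2/.;.;', '6')]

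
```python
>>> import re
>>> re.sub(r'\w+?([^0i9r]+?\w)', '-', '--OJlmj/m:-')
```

The pattern matches one or more of a word character (lazy); then one or more of any character except [0i9r] (lazy), then a word character (captured).
A non-greedy quantifier consumes as few characters as it can — just enough that the remainder of the pattern still matches from where it stops; whatever follows it matches normally.
Matches: at [2:5] → 'OJl'; at [5:9] → 'mj/m'.
Each match is replaced by '-'.

'----:-'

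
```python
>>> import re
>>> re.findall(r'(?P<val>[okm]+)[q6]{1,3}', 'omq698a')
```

['om']

Pattern: one or more of one of [okm] (captured as 'val'); then 1 to 3 of one of [q6].
Walking the string: at [0:4] match 'omq6', group 1 = 'om'.
Because there's exactly one group, `findall` drops the full match and keeps group 1 from the one hit.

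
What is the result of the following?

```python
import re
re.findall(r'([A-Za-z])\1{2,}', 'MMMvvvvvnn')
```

['M', 'v']

`\1` is not a pattern — it's the concrete string captured by group 1, re-applied verbatim.
One capturing group, so `findall` returns just the captured substring from each match — 2 in all.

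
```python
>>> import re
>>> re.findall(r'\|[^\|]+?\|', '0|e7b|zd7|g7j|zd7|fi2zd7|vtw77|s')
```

['|e7b|', '|g7j|', '|fi2zd7|']

Walking the string: at [1:6] → '|e7b|'; at [9:14] → '|g7j|'; at [17:25] → '|fi2zd7|'.
No capturing groups, so `findall` returns the 3 full match strings.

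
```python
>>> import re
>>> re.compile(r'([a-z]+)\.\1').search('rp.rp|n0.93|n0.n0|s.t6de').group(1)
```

The backreference `\1` re-matches whatever the first group consumed, character for character.
`search` walks the string left to right and returns the first match it finds.
The match spans [0:5] → 'rp.rp'.
Captured: group 1 = 'rp'.

'rp'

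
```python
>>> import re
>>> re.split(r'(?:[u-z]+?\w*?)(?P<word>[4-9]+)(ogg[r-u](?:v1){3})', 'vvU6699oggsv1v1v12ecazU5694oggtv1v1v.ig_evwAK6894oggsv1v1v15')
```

['', '6699', 'oggsv1v1v1', '2ecazU5694oggtv1v1v.ig_e', '6894', 'oggsv1v1v1', '5']

This matches one or more of a character in [u-z] (lazy), then zero or more of a word character (lazy) (non-capturing group); then one or more of a character in [4-9] (captured as 'word'); then the literal 'ogg', then a character in [r-u], then the literal 'v1' repeated 3 times (captured).
With the lazy modifier that quantifier settles for the fewest repetitions that let the rest of the pattern succeed (the atoms after it are unaffected and can still be greedy).
Matches to split on: at [0:17] → 'vvU6699oggsv1v1v1'; at [41:59] → 'vwAK6894oggsv1v1v1'.
With a capturing group present, the delimiter's captured portion is kept in the result list.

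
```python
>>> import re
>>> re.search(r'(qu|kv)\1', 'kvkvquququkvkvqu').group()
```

`\1` is not a pattern — it's the concrete string captured by group 1, re-applied verbatim.
Unlike `match`, `search` isn't anchored — it looks for the pattern anywhere in the string.
The match spans [0:4] → 'kvkv'.
Captured: group 1 = 'kv'.

'kvkv'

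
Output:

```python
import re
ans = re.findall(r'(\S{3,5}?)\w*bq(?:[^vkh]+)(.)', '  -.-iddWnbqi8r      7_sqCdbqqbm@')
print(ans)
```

This matches 3 to 5 of a non-whitespace character (lazy) (captured); then zero or more of a word character, then the literal 'bq'; then one or more of any character except [vkh] (non-capturing group); then any character (captured).
A `+?`/`*?`/`{m,n}?` starts at its minimum and grows only as far as needed for what follows to match.
Scanning left to right: at [2:33] match '-.-iddWnbqi8r      7_sqCdbqqbm@', groups = ('-.-', '@').
Multiple groups make `findall` return tuples — one 2-tuple for the one match.

[('-.-', '@')]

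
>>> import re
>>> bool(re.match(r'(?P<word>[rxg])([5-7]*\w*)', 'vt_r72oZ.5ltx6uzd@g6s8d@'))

False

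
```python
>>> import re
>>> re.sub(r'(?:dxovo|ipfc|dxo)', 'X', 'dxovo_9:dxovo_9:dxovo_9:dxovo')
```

`|` is ordered: at each position the engine commits to the first alternative that works.
Matches: at [0:5] → 'dxovo'; at [8:13] → 'dxovo'; at [16:21] → 'dxovo'; at [24:29] → 'dxovo'.
`sub` substitutes 'X' at each match site.

'X_9:X_9:X_9:X'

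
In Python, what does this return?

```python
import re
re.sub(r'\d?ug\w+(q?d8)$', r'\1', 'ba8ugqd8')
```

The pattern matches optionally a digit, then the literal 'ug'; then one or more of a word character; then optionally a literal 'q', then the literal 'd8' (captured); then anchored at the end.
The replacement refers to a captured group, so each match is rewritten using its own captured text.

'bad8'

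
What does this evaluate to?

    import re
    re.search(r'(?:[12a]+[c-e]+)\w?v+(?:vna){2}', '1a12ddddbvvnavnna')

None

This matches one or more of one of [12a], then one or more of a character in [c-e] (non-capturing group); then optionally a word character; then one or more of a literal 'v', then the literal 'vna' repeated 2 times.
`re.search` scans for the first position where the pattern succeeds.
Here the pattern never matches, so the call returns None.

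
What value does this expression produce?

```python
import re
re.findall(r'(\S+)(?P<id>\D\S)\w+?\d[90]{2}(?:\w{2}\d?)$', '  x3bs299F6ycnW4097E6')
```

[('x3bs299F6y', 'cn')]

The pattern matches one or more of a non-whitespace character (captured); then a non-digit, then a non-whitespace character (captured as 'id'); then one or more of a word character (lazy), then a digit, then exactly 2 of one of [90]; then exactly 2 of a word character, then optionally a digit (non-capturing group); then anchored at the end.
Walking the string: at [2:21] match 'x3bs299F6ycnW4097E6', groups = ('x3bs299F6y', 'cn').
With 2 capturing groups, `findall` returns a 2-tuple per match.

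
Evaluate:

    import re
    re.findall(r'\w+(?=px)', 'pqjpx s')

The lookaround is zero-width — it requires the adjacent text to match without consuming it, so the asserted text isn't part of the match.
Walking the string: at [0:3] → 'pqj'.
With no groups in the pattern, `findall` gives back each whole match — 1 here.

['pqj']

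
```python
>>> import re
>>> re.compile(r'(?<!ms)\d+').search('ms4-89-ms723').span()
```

(4, 6)

A negative assertion filters positions out without eating any characters.
`re.search` tries every starting position until one works.
The match spans [4:6] → '89'.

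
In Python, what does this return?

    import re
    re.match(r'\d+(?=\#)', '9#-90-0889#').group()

'9'

The positive lookaround only admits positions where the adjacent text matches; those characters stay outside the span.
With `match`, the pattern is implicitly anchored at the beginning.
The match spans [0:1] → '9'.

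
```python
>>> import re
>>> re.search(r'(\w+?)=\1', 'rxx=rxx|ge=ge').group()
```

A backreference is literal: `\1` must see the identical characters the first group matched.
The match spans [0:7] → 'rxx=rxx'.

'rxx=rxx'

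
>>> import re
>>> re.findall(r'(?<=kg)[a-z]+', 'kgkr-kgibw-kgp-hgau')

The lookaround is zero-width — it requires the adjacent text to match without consuming it, so the asserted text isn't part of the match.
Matches: at [2:4] → 'kr'; at [7:10] → 'ibw'; at [13:14] → 'p'.
With no groups in the pattern, `findall` gives back each whole match — 3 here.

['kr', 'ibw', 'p']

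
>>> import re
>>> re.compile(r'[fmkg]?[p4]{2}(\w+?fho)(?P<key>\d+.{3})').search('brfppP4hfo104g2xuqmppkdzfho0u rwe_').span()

This matches optionally one of [fmkg], then exactly 2 of one of [p4]; then one or more of a word character (lazy), then the literal 'fho' (captured); then one or more of a digit, then exactly 3 of any character (captured as 'key').
Unlike `match`, `search` isn't anchored — it looks for the pattern anywhere in the string.
The match spans [2:31] → 'fppP4hfo104g2xuqmppkdzfho0u r'.
Captured: group 1 = 'P4hfo104g2xuqmppkdzfho', group 2 = '0u r'.

(2, 31)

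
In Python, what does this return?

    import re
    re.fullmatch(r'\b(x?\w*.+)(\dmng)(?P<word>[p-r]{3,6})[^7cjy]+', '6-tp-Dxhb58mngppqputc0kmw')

None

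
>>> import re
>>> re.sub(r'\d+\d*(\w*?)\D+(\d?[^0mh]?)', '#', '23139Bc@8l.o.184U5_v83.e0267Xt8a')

With the lazy modifier that quantifier settles for the fewest repetitions that let the rest of the pattern succeed (the atoms after it are unaffected and can still be greedy).
Each match is replaced by '#'.

'#.o.#v##'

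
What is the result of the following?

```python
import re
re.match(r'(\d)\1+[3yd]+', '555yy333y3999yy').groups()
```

('5',)

The match spans [0:10] → '555yy333y3'.
Captured: group 1 = '5'.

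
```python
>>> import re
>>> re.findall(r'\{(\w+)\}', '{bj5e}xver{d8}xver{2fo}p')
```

['bj5e', 'd8', '2fo']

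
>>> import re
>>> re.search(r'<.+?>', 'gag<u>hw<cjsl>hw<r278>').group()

The match spans [3:6] → '<u>'.

'<u>'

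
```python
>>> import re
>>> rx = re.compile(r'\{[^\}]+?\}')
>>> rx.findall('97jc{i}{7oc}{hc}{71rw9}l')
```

Scanning left to right: at [4:7] → '{i}'; at [7:12] → '{7oc}'; at [12:16] → '{hc}'; at [16:23] → '{71rw9}'.
`findall` yields the raw match text (4 of them) because the pattern has no groups.

['{i}', '{7oc}', '{hc}', '{71rw9}']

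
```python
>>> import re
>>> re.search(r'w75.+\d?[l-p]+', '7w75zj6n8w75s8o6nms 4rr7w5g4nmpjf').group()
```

'w75zj6n8w75s8o6nms 4rr7w5g4nmp'

The pattern matches the literal 'w75', then one or more of any character, then optionally a digit; then one or more of a character in [l-p].
`re.search` tries every starting position until one works.
The match spans [1:31] → 'w75zj6n8w75s8o6nms 4rr7w5g4nmp'.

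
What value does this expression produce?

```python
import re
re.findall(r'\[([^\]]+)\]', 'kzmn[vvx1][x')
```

['vvx1']

Matches: at [4:10] match '[vvx1]', group 1 = 'vvx1'.
Because there's exactly one group, `findall` drops the full match and keeps group 1 from the one hit.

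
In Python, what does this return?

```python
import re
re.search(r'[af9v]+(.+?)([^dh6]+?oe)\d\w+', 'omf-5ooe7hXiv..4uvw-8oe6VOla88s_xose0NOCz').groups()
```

('-', '5ooe')

This matches one or more of one of [af9v]; then one or more of any character (lazy) (captured); then one or more of any character except [dh6] (lazy), then the literal 'oe' (captured); then a digit, then one or more of a word character.
A non-greedy quantifier consumes as few characters as it can — just enough that the remainder of the pattern still matches from where it stops; whatever follows it matches normally.
`search` walks the string left to right and returns the first match it finds.
The match spans [2:13] → 'f-5ooe7hXiv'.
Captured: group 1 = '-', group 2 = '5ooe'.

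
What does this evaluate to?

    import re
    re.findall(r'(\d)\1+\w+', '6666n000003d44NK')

The backreference `\1` re-matches whatever the first group consumed, character for character.
Matches: at [0:16] match '6666n000003d44NK', group 1 = '6'.
Because there's exactly one group, `findall` drops the full match and keeps group 1 from the one hit.

['6']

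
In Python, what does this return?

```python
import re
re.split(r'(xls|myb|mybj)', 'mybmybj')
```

The regex engine tests alternatives in the order written; an earlier branch that matches wins even if a later one would match more.
Matches to split on: at [0:3] → 'myb'; at [3:6] → 'myb'.
With a capturing group present, the delimiter's captured portion is kept in the result list.

['', 'myb', '', 'myb', 'j']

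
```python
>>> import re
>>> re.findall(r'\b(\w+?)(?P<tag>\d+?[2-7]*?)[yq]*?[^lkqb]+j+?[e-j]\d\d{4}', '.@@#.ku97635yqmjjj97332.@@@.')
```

[('ku', '97635')]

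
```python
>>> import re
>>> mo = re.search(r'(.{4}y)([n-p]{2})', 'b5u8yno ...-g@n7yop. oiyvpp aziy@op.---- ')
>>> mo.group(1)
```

'b5u8y'

The match spans [0:7] → 'b5u8yno'.
Captured: group 1 = 'b5u8y', group 2 = 'no'.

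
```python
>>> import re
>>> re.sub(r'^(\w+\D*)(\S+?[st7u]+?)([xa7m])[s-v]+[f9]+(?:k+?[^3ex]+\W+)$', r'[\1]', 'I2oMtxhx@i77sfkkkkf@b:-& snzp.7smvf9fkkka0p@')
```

This matches anchored at the start of the string; then one or more of a word character, then zero or more of a non-digit (captured); then one or more of a non-whitespace character (lazy), then one or more of one of [st7u] (lazy) (captured); then one of [xa7m] (captured); then one or more of a character in [s-v], then one or more of one of [f9]; then one or more of the literal 'k' (lazy), then one or more of any character except [3ex], then one or more of a non-word character (non-capturing group); then anchored at the end.
Matches: at [0:44] → 'I2oMtxhx@i77sfkkkkf@b:-& snzp.7smvf9fkkka0p@'.
Each match is replaced using the text its own group 1 captured.

'[I2oMtxhx@]'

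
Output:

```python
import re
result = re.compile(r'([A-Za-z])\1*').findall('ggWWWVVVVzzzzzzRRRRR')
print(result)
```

`\1` has to match the exact text group 1 already captured.
Matches: at [0:2] match 'gg', group 1 = 'g'; at [2:5] match 'WWW', group 1 = 'W'; at [5:9] match 'VVVV', group 1 = 'V'; at [9:15] match 'zzzzzz', group 1 = 'z'; at [15:20] match 'RRRRR', group 1 = 'R'.
One capturing group, so `findall` returns just the captured substring from each match — 5 in all.

['g', 'W', 'V', 'z', 'R']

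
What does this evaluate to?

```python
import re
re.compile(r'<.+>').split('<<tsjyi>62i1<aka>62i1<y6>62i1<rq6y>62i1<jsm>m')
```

['', 'm']

Matches to split on: at [0:44] → '<<tsjyi>62i1<aka>62i1<y6>62i1<rq6y>62i1<jsm>'.
`split` removes every match and returns the 2 fragments in between.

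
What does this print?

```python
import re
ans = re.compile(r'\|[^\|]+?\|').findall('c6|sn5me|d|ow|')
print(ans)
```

No capturing groups, so `findall` returns the 2 full match strings.

['|sn5me|', '|ow|']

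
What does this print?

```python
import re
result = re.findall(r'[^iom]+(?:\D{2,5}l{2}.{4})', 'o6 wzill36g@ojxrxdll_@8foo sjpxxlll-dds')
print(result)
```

['6 wzill36g@', 'jxrxdll_@8f', ' sjpxxlll-dds']

This matches one or more of any character except [iom]; then 2 to 5 of a non-digit, then exactly 2 of the literal 'l', then exactly 4 of any character (non-capturing group).
No capturing groups, so `findall` returns the 3 full match strings.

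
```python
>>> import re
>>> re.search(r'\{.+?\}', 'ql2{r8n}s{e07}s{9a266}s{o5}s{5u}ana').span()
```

(3, 8)

Unlike `match`, `search` isn't anchored — it looks for the pattern anywhere in the string.
The match spans [3:8] → '{r8n}'.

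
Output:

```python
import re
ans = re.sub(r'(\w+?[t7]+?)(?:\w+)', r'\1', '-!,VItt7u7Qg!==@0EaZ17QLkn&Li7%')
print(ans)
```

The pattern matches one or more of a word character (lazy), then one or more of one of [t7] (lazy) (captured); then one or more of a word character (non-capturing group).
Matches: at [3:12] → 'VItt7u7Qg'; at [16:26] → '0EaZ17QLkn'.
`\1` in the replacement pulls in group 1's text for each match.

-!,VIt!==@0EaZ17&Li7%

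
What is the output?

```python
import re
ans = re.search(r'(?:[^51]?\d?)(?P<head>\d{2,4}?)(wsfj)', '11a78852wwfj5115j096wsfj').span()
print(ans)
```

(16, 24)

The pattern matches optionally any character except [51], then optionally a digit (non-capturing group); then 2 to 4 of a digit (lazy) (captured as 'head'); then the literal 'ws', then the literal 'fj' (captured).
`re.search` tries every starting position until one works.
The match spans [16:24] → 'j096wsfj'.
Captured: group 1 = '96', group 2 = 'wsfj'.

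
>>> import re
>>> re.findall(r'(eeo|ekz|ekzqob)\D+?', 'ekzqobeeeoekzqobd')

['ekz', 'eeo']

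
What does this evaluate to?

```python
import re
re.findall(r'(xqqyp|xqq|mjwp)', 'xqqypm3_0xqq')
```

['xqqyp', 'xqq']

Alternation isn't longest-match — the leftmost alternative that fits at this position is chosen.
Walking the string: at [0:5] match 'xqqyp', group 1 = 'xqqyp'; at [9:12] match 'xqq', group 1 = 'xqq'.
One capturing group, so `findall` returns just the captured substring from each match — 2 in all.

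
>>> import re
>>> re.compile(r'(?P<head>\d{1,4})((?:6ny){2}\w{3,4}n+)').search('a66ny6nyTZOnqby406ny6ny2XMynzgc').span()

(1, 12)

The pattern matches 1 to 4 of a digit (captured as 'head'); then the literal '6ny' repeated 2 times, then 3 to 4 of a word character, then one or more of the literal 'n' (captured).
`search` walks the string left to right and returns the first match it finds.
The match spans [1:12] → '66ny6nyTZOn'.
Captured: group 1 = '6', group 2 = '6ny6nyTZOn'.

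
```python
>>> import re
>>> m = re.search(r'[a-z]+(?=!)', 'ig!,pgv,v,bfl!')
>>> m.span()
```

(0, 2)

Lookahead/lookbehind check context without consuming it, so the matched span excludes the asserted characters.
The match spans [0:2] → 'ig'.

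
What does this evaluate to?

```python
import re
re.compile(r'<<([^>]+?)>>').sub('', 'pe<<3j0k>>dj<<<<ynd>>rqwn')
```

'pedjrqwn'

`sub` substitutes '' at each match site.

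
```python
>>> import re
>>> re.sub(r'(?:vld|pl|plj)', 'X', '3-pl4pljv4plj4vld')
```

'3-X4Xjv4Xj4X'

The regex engine tests alternatives in the order written; an earlier branch that matches wins even if a later one would match more.
`sub` substitutes 'X' at each match site.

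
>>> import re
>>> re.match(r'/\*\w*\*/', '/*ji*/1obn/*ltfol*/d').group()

'/*ji*/'

`re.match` won't scan ahead — the pattern has to work from the very first character.
The match spans [0:6] → '/*ji*/'.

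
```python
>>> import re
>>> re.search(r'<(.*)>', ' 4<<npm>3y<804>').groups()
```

`search` walks the string left to right and returns the first match it finds.
The match spans [2:15] → '<<npm>3y<804>'.
Captured: group 1 = '<npm>3y<804'.

('<npm>3y<804',)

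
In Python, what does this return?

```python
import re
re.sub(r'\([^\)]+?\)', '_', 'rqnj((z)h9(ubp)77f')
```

Each match is replaced by '_'.

'rqnj_h9_77f'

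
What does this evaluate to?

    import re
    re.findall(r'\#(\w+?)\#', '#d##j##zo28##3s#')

['d', 'j', 'zo28', '3s']

Matches: at [0:3] match '#d#', group 1 = 'd'; at [3:6] match '#j#', group 1 = 'j'; at [6:12] match '#zo28#', group 1 = 'zo28'; at [12:16] match '#3s#', group 1 = '3s'.
One capturing group, so `findall` returns just the captured substring from each match — 4 in all.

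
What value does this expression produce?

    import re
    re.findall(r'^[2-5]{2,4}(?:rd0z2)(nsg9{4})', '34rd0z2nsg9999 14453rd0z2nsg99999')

['nsg9999']

Pattern: anchored at the start of the string; then 2 to 4 of a character in [2-5]; then the literal 'rd0', then the literal 'z2' (non-capturing group); then the literal 'nsg', then exactly 4 of a literal '9' (captured).
Matches: at [0:14] match '34rd0z2nsg9999', group 1 = 'nsg9999'.
Because there's exactly one group, `findall` drops the full match and keeps group 1 from the one hit.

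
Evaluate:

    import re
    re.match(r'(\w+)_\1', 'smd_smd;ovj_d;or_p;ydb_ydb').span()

(0, 7)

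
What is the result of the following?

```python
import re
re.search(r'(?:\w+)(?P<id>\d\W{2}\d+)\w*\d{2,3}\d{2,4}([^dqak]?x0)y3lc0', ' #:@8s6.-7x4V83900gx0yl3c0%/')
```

Here nothing in the string fits, so the call returns None.

None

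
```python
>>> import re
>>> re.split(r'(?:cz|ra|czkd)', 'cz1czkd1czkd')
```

['', '1', 'kd1', 'kd']

Alternation tries branches left to right and keeps the first one that lets the overall match succeed at that position.
Matches to split on: at [0:2] → 'cz'; at [3:5] → 'cz'; at [8:10] → 'cz'.
Splitting on the pattern gives 4 pieces.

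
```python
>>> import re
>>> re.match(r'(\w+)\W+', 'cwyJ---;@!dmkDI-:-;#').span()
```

(0, 10)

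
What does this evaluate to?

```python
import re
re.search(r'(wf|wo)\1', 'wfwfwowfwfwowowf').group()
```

After group 1 captures some text, `\1` only succeeds where that same text appears again.
Unlike `match`, `search` isn't anchored — it looks for the pattern anywhere in the string.
The match spans [0:4] → 'wfwf'.
Captured: group 1 = 'wf'.

'wfwf'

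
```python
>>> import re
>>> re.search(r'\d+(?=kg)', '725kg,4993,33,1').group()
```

'725'

The `(?=…)`/`(?<=…)` assertion just peeks at neighbouring text; it doesn't advance the match position.
`search` walks the string left to right and returns the first match it finds.
The match spans [0:3] → '725'.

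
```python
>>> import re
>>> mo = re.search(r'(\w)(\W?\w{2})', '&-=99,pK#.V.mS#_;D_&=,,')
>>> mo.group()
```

'9,pK'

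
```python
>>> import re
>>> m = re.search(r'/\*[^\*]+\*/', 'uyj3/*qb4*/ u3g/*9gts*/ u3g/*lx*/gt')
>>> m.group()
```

The match spans [4:11] → '/*qb4*/'.

'/*qb4*/'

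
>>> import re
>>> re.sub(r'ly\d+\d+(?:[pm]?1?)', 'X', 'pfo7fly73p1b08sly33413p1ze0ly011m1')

Every occurrence is swapped for 'X'.

'pfo7fXb08sXze0X'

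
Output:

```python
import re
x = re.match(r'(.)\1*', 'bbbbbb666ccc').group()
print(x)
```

bbbbbb

After group 1 captures some text, `\1` only succeeds where that same text appears again.
`re.match` won't scan ahead — the pattern has to work from the very first character.
The match spans [0:6] → 'bbbbbb'.
Captured: group 1 = 'b'.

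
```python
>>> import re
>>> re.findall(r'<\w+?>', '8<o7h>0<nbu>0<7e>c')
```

['<o7h>', '<nbu>', '<7e>']

Walking the string: at [1:6] → '<o7h>'; at [7:12] → '<nbu>'; at [13:17] → '<7e>'.
Since nothing is captured, `findall` lists the 3 matched substrings directly.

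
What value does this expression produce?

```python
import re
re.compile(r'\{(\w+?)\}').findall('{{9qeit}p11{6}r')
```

Matches: at [1:8] match '{9qeit}', group 1 = '9qeit'; at [11:14] match '{6}', group 1 = '6'.
`findall` collects group 1 from each match (2 total).

['9qeit', '6']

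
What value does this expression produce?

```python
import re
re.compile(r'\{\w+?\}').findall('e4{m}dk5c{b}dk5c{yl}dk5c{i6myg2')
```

['{m}', '{b}', '{yl}']

Scanning left to right: at [2:5] → '{m}'; at [9:12] → '{b}'; at [16:20] → '{yl}'.
No capturing groups, so `findall` returns the 3 full match strings.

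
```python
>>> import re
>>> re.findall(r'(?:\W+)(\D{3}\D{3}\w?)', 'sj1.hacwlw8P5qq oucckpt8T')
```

The pattern matches one or more of a non-word character (non-capturing group); then exactly 3 of a non-digit, then exactly 3 of a non-digit, then optionally a word character (captured).
`findall` collects group 1 from each match (2 total).

['hacwlw8', 'oucckpt']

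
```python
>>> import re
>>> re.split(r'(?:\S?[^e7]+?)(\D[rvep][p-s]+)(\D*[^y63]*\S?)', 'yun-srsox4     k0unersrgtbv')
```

['', 'srs', 'ox4     k0unersrgtbv', '']

A `+?`/`*?`/`{m,n}?` starts at its minimum and grows only as far as needed for what follows to match.
With a capturing group present, the delimiter's captured portion is kept in the result list.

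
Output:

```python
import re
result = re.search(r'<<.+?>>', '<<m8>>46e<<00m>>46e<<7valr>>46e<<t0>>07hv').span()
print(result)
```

The `?` after the quantifier makes it lazy — it takes as little as possible before letting the rest of the pattern try.
`re.search` scans for the first position where the pattern succeeds.
The match spans [0:6] → '<<m8>>'.

(0, 6)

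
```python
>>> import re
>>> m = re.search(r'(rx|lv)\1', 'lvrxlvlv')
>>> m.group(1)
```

'lv'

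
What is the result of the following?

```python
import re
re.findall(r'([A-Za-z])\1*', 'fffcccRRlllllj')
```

['f', 'c', 'R', 'l', 'j']

After group 1 captures some text, `\1` only succeeds where that same text appears again.
Matches: at [0:3] match 'fff', group 1 = 'f'; at [3:6] match 'ccc', group 1 = 'c'; at [6:8] match 'RR', group 1 = 'R'; at [8:13] match 'lllll', group 1 = 'l'; at [13:14] match 'j', group 1 = 'j'.
Because there's exactly one group, `findall` drops the full match and keeps group 1 from each hit.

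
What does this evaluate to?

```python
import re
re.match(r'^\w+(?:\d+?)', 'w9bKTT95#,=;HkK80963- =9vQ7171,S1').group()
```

This matches anchored at the start of the string; then one or more of a word character; then one or more of a digit (lazy) (non-capturing group).
`re.match` only tries the pattern at the start of the string.
The match spans [0:8] → 'w9bKTT95'.

'w9bKTT95'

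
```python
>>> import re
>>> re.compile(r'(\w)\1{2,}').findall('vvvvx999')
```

['v', '9']

`\1` is not a pattern — it's the concrete string captured by group 1, re-applied verbatim.
Scanning left to right: at [0:4] match 'vvvv', group 1 = 'v'; at [5:8] match '999', group 1 = '9'.
One capturing group, so `findall` returns just the captured substring from each match — 2 in all.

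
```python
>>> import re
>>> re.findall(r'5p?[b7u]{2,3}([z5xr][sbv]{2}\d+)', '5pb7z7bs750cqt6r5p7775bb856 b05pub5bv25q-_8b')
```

['5bb856', '5bv25']

Pattern: a literal '5', then optionally the literal 'p'; then 2 to 3 of one of [b7u]; then one of [z5xr], then exactly 2 of one of [sbv], then one or more of a digit (captured).
With a single group, `findall` returns only what that group captured — 2 items.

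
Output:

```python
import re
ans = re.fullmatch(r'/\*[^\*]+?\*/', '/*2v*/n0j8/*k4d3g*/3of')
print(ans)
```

None

`re.fullmatch` requires the pattern to consume the entire string.
Here the string isn't matched end-to-end, so the call returns None.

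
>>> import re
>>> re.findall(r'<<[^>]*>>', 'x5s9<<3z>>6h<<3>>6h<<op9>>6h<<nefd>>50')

Walking the string: at [4:10] → '<<3z>>'; at [12:17] → '<<3>>'; at [19:26] → '<<op9>>'; at [28:36] → '<<nefd>>'.
With no groups in the pattern, `findall` gives back each whole match — 4 here.

['<<3z>>', '<<3>>', '<<op9>>', '<<nefd>>']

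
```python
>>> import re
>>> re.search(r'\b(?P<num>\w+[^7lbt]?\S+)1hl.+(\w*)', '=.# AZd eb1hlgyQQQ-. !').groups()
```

The pattern matches a word boundary (`\b`, zero-width); then one or more of a word character, then optionally any character except [7lbt], then one or more of a non-whitespace character (captured as 'num'); then the literal '1hl', then one or more of any character; then zero or more of a word character (captured).
Unlike `match`, `search` isn't anchored — it looks for the pattern anywhere in the string.
The match spans [4:22] → 'AZd eb1hlgyQQQ-. !'.
Captured: group 1 = 'AZd eb', group 2 = ''.

('AZd eb', '')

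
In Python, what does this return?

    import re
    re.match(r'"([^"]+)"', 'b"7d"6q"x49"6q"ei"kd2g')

None

`re.match` won't scan ahead — the pattern has to work from the very first character.
Here position 0 doesn't satisfy it, so the call returns None.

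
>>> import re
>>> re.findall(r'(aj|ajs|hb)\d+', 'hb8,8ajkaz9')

['hb']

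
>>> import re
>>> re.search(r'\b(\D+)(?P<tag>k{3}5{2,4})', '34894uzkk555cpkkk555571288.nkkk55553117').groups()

('.n', 'kkk5555')

This matches a word boundary (`\b`, zero-width); then one or more of a non-digit (captured); then exactly 3 of the literal 'k', then 2 to 4 of the literal '5' (captured as 'tag').
`re.search` tries every starting position until one works.
The match spans [26:35] → '.nkkk5555'.
Captured: group 1 = '.n', group 2 = 'kkk5555'.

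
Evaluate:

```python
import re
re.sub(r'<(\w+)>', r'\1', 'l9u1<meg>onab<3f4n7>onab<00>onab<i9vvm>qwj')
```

The replacement refers to a captured group, so each match is rewritten using its own captured text.

'l9u1megonab3f4n7onab00onabi9vvmqwj'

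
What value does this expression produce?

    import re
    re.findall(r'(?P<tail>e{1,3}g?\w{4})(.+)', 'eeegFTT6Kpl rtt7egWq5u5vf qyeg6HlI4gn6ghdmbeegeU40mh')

Pattern: 1 to 3 of a literal 'e', then optionally the literal 'g', then exactly 4 of a word character (captured as 'tail'); then one or more of any character (captured).
Walking the string: at [0:52] match 'eeegFTT6Kpl rtt7egWq5u5vf qyeg6HlI4gn6ghdmbeegeU40mh', groups = ('eeegFTT6', 'Kpl rtt7egWq5u5vf qyeg6HlI4gn6ghdmbeegeU40mh').
Multiple groups make `findall` return tuples — one 2-tuple for the one match.

[('eeegFTT6', 'Kpl rtt7egWq5u5vf qyeg6HlI4gn6ghdmbeegeU40mh')]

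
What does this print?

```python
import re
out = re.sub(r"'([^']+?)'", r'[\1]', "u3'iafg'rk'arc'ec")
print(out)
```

u3[iafg]rk[arc]ec

`\1` in the replacement pulls in group 1's text for each match.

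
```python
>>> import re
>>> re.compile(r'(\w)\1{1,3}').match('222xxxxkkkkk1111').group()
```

'222'

The backreference `\1` re-matches whatever the first group consumed, character for character.
`match` is anchored at position 0; if the pattern doesn't fit there, it returns None.
The match spans [0:3] → '222'.
Captured: group 1 = '2'.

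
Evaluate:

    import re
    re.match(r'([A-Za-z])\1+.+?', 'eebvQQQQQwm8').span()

A backreference is literal: `\1` must see the identical characters the first group matched.
With `match`, the pattern is implicitly anchored at the beginning.
The match spans [0:3] → 'eeb'.
Captured: group 1 = 'e'.

(0, 3)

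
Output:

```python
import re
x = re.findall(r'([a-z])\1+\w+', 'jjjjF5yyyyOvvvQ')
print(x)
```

['j']

`\1` has to match the exact text group 1 already captured.
Scanning left to right: at [0:15] match 'jjjjF5yyyyOvvvQ', group 1 = 'j'.
With a single group, `findall` returns only what that group captured — 1 item.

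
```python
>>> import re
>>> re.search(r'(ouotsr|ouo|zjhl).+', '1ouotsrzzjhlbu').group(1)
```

The match spans [1:14] → 'ouotsrzzjhlbu'.
Captured: group 1 = 'ouotsr'.

'ouotsr'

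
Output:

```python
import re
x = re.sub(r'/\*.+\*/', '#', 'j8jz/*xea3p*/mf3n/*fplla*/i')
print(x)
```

Matches: at [4:26] → '/*xea3p*/mf3n/*fplla*/'.
`sub` substitutes '#' at each match site.

j8jz#i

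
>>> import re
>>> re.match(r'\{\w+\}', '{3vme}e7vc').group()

'{3vme}'

`re.match` only tries the pattern at the start of the string.
The match spans [0:6] → '{3vme}'.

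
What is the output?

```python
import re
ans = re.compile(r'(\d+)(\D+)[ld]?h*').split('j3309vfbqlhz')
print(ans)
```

['j', '3309', 'vfbqlhz', '']

The pattern matches one or more of a digit (captured); then one or more of a non-digit (captured); then optionally one of [ld], then zero or more of the literal 'h'.
Matches to split on: at [1:12] → '3309vfbqlhz'.
With a capturing group present, the delimiter's captured portion is kept in the result list.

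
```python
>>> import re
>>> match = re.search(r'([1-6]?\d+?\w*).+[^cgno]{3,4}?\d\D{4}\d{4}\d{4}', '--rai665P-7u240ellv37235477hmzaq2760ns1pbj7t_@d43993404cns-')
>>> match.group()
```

'665P-7u240ellv37235477hmzaq2760ns1pbj7t_@d43993404'

This matches optionally a character in [1-6], then one or more of a digit (lazy), then zero or more of a word character (captured); then one or more of any character, then 3 to 4 of any character except [cgno] (lazy), then a digit; then exactly 4 of a non-digit; then exactly 4 of a digit, then exactly 4 of a digit.
`re.search` scans for the first position where the pattern succeeds.
The match spans [5:55] → '665P-7u240ellv37235477hmzaq2760ns1pbj7t_@d43993404'.
Captured: group 1 = '665P'.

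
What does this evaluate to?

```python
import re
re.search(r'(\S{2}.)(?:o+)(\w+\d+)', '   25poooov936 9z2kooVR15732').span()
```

Pattern: exactly 2 of a non-whitespace character, then any character (captured); then one or more of a literal 'o' (non-capturing group); then one or more of a word character, then one or more of a digit (captured).
`re.search` tries every starting position until one works.
The match spans [3:14] → '25poooov936'.
Captured: group 1 = '25p', group 2 = 'v936'.

(3, 14)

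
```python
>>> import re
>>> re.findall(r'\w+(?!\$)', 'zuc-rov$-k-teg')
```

['zuc', 'ro', 'k', 'teg']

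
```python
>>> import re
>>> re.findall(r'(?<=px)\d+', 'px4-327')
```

The positive lookaround only admits positions where the adjacent text matches; those characters stay outside the span.
Matches: at [2:3] → '4'.
No capturing groups, so `findall` returns the 1 full match string.

['4']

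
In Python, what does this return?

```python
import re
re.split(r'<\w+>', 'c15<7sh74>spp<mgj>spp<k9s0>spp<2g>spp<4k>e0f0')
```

`split` removes every match and returns the 6 fragments in between.

['c15', 'spp', 'spp', 'spp', 'spp', 'e0f0']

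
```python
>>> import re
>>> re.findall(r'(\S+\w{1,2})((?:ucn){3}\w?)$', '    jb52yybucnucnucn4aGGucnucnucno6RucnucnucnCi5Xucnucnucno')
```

With 2 capturing groups, `findall` returns a 2-tuple per match.

[('jb52yybucnucnucn4aGGucnucnucno6RucnucnucnCi5X', 'ucnucnucno')]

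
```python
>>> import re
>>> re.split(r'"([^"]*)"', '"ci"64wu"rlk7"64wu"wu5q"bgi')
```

['', 'ci', '64wu', 'rlk7', '64wu', 'wu5q', 'bgi']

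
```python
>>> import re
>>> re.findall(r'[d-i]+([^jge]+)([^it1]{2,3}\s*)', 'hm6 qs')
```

[('m6 ', 'qs')]

`findall` packs the 2 group values into a tuple for every match.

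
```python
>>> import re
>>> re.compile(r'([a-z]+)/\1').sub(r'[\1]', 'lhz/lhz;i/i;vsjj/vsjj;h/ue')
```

'[lhz];[i];[vsjj];h/ue'

`\1` has to match the exact text group 1 already captured.
Matches: at [0:7] → 'lhz/lhz'; at [8:11] → 'i/i'; at [12:21] → 'vsjj/vsjj'.
Each match is replaced using the text its own group 1 captured.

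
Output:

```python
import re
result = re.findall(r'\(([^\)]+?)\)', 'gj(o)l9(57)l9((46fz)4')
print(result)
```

With a single group, `findall` returns only what that group captured — 3 items.

['o', '57', '(46fz']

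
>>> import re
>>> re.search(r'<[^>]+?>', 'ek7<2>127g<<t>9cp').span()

The match spans [3:6] → '<2>'.

(3, 6)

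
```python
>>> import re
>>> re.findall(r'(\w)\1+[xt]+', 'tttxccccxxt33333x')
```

['t', 'c', '3']

The backreference `\1` re-matches whatever the first group consumed, character for character.
Walking the string: at [0:4] match 'tttx', group 1 = 't'; at [4:11] match 'ccccxxt', group 1 = 'c'; at [11:17] match '33333x', group 1 = '3'.
One capturing group, so `findall` returns just the captured substring from each match — 3 in all.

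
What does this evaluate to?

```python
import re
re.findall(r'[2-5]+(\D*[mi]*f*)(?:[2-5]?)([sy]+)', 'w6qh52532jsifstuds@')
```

The pattern matches one or more of a character in [2-5]; then zero or more of a non-digit, then zero or more of one of [mi], then zero or more of a literal 'f' (captured); then optionally a character in [2-5] (non-capturing group); then one or more of one of [sy] (captured).
Matches: at [4:18] match '52532jsifstuds', groups = ('jsifstud', 's').
Multiple groups make `findall` return tuples — one 2-tuple for the one match.

[('jsifstud', 's')]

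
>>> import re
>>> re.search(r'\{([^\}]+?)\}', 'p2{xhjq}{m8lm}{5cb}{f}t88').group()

'{xhjq}'

`re.search` tries every starting position until one works.
The match spans [2:8] → '{xhjq}'.
Captured: group 1 = 'xhjq'.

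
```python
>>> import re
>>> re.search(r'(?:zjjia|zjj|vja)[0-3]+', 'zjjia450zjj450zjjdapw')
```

None

`re.search` tries every starting position until one works.
Here nothing in the string fits, so the call returns None.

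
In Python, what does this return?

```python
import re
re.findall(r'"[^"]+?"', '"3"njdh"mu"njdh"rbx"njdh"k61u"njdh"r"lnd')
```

Matches: at [0:3] → '"3"'; at [7:11] → '"mu"'; at [15:20] → '"rbx"'; at [24:30] → '"k61u"'; at [34:37] → '"r"'.
Since nothing is captured, `findall` lists the 5 matched substrings directly.

['"3"', '"mu"', '"rbx"', '"k61u"', '"r"']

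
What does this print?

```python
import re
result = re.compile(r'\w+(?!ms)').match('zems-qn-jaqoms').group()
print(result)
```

zems

The negative lookahead/lookbehind blocks any match where the forbidden context is present.
With `match`, the pattern is implicitly anchored at the beginning.
The match spans [0:4] → 'zems'.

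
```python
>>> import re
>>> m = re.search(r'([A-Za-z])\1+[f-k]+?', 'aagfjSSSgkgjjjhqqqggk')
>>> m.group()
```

'aag'

`\1` is not a pattern — it's the concrete string captured by group 1, re-applied verbatim.
The match spans [0:3] → 'aag'.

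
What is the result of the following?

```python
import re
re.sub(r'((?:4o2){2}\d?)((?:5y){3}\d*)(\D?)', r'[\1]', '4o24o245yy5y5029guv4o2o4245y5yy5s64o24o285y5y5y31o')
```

'4o24o245yy5y5029guv4o2o4245y5yy5s6[4o24o28]'

This matches the literal '4o2' repeated 2 times, then optionally a digit (captured); then the literal '5y' repeated 3 times, then zero or more of a digit (captured); then optionally a non-digit (captured).
Matches: at [34:50] → '4o24o285y5y5y31o'.
`\1` in the replacement pulls in group 1's text for each match.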